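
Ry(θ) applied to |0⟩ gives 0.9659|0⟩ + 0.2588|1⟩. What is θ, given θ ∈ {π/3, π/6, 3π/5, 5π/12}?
π/6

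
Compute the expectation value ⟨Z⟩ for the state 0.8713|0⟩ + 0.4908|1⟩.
0.5183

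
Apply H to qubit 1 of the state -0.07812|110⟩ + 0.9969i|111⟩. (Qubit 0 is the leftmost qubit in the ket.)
-0.05524|100⟩ + 0.7049i|101⟩ + 0.05524|110⟩ - 0.7049i|111⟩

H on qubit 1 mixes each pair of kets that differ only in qubit 1: amplitudes (a, b) of (|…0…⟩, |…1…⟩) become ((a + b)/√2, (a − b)/√2). Kets absent from the input have amplitude 0.
(|100⟩, |110⟩): (a, b) = (0, -0.07812) → (-0.05524, 0.05524)
(|101⟩, |111⟩): (a, b) = (0, 0.9969i) → (0.7049i, -0.7049i)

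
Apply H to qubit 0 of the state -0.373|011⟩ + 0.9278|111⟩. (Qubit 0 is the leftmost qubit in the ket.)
0.3923|011⟩ - 0.9198|111⟩

H on qubit 0 mixes each pair of kets that differ only in qubit 0: amplitudes (a, b) of (|…0…⟩, |…1…⟩) become ((a + b)/√2, (a − b)/√2). Kets absent from the input have amplitude 0.
(|011⟩, |111⟩): (a, b) = (-0.373, 0.9278) → (0.3923, -0.9198)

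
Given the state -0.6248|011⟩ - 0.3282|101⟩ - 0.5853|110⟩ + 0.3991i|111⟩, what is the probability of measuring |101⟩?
0.1077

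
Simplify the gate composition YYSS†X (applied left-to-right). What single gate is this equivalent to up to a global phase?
X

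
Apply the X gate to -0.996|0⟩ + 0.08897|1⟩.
0.08897|0⟩ - 0.996|1⟩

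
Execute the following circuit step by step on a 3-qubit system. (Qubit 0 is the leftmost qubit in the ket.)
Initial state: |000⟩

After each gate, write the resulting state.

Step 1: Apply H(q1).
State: 1/√2|000⟩ + 1/√2|010⟩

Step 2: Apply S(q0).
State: 1/√2|000⟩ + 1/√2|010⟩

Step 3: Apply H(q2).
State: 1/2|000⟩ + 1/2|001⟩ + 1/2|010⟩ + 1/2|011⟩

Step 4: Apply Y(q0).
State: (1/2)i|100⟩ + (1/2)i|101⟩ + (1/2)i|110⟩ + (1/2)i|111⟩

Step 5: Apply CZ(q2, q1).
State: (1/2)i|100⟩ + (1/2)i|101⟩ + (1/2)i|110⟩ - (1/2)i|111⟩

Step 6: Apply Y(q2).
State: 1/2|100⟩ - 1/2|101⟩ - 1/2|110⟩ - 1/2|111⟩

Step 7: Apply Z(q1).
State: 1/2|100⟩ - 1/2|101⟩ + 1/2|110⟩ + 1/2|111⟩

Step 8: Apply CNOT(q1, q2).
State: 1/2|100⟩ - 1/2|101⟩ + 1/2|110⟩ + 1/2|111⟩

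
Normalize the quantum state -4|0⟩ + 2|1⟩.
-0.8944|0⟩ + 1/√5|1⟩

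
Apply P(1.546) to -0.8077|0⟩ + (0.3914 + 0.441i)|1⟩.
-0.8077|0⟩ + (-0.4312 + 0.4022i)|1⟩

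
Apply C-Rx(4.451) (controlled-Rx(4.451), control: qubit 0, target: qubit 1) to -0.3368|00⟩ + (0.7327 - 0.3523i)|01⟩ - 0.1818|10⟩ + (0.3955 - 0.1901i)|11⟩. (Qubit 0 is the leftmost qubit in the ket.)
-0.3368|00⟩ + (0.7327 - 0.3523i)|01⟩ + (-0.04009 - 0.3137i)|10⟩ + (-0.2408 + 0.26i)|11⟩

C-Rx(4.451) leaves the control-|0⟩ kets |00⟩, |01⟩ unchanged and applies Rx(4.451) to qubit 1 on the control-|1⟩ pair (|10⟩, |11⟩).
Rx(4.451) = [[cos(θ/2), −i·sin(θ/2)], [−i·sin(θ/2), cos(θ/2)]]; θ = 4.451, cos(θ/2) ≈ -0.608924, sin(θ/2) ≈ 0.793228.
With a = amp(|10⟩) = -0.1818 and b = amp(|11⟩) = (0.3955 - 0.1901i):
new amp(|10⟩) = (-0.608924)·a + (-0.793228i)·b = (-0.04009 - 0.3137i)
new amp(|11⟩) = (-0.793228i)·a + (-0.608924)·b = (-0.2408 + 0.26i)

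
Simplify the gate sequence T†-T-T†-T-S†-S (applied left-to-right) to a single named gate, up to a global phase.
I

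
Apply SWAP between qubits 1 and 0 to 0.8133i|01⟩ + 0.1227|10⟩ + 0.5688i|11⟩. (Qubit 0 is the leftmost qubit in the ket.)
0.1227|01⟩ + 0.8133i|10⟩ + 0.5688i|11⟩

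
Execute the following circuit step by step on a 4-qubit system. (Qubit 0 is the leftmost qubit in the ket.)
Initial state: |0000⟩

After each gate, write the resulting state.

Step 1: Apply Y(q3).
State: i|0001⟩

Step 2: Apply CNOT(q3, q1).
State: i|0101⟩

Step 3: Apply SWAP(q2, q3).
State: i|0110⟩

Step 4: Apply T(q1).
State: (-1/√2 + (1/√2)i)|0110⟩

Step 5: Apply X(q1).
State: (-1/√2 + (1/√2)i)|0010⟩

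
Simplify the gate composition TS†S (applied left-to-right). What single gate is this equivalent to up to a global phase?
T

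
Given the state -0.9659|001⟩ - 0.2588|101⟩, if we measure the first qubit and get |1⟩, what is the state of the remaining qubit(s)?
-|01⟩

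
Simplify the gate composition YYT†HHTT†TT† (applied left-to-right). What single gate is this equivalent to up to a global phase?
T†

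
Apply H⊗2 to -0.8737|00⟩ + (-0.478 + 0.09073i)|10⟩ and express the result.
(-0.6759 + 0.04537i)|00⟩ + (-0.6759 + 0.04537i)|01⟩ + (-0.1979 - 0.04537i)|10⟩ + (-0.1979 - 0.04537i)|11⟩

H⊗2 gives amp(|y⟩) = (1/2) Σ_x (−1)^(x·y) amp(|x⟩), where x·y is the number of positions in which both x and y have a 1.
|00⟩: (-0.8737 + (-0.478 + 0.09073i))/2 = (-0.6759 + 0.04537i)
|01⟩: (-0.8737 + (-0.478 + 0.09073i))/2 = (-0.6759 + 0.04537i)
|10⟩: (-0.8737 - (-0.478 + 0.09073i))/2 = (-0.1979 - 0.04537i)
|11⟩: (-0.8737 - (-0.478 + 0.09073i))/2 = (-0.1979 - 0.04537i)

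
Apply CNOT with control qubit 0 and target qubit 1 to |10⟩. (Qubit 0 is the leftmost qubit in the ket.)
|11⟩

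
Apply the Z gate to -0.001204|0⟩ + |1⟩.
-0.001204|0⟩ - |1⟩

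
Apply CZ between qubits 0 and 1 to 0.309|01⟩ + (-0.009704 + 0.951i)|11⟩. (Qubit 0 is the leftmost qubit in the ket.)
0.309|01⟩ + (0.009704 - 0.951i)|11⟩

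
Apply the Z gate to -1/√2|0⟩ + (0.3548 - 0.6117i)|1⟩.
-1/√2|0⟩ + (-0.3548 + 0.6117i)|1⟩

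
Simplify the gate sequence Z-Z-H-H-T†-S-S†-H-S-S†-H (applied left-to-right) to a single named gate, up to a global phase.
T†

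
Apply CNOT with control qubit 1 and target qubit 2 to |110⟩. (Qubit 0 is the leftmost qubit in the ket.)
|111⟩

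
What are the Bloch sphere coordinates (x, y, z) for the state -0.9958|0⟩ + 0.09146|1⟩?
(-0.1822, 0, 0.9833)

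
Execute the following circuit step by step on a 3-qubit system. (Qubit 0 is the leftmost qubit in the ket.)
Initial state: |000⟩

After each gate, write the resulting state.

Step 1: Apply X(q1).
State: |010⟩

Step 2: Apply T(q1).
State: (1/√2 + (1/√2)i)|010⟩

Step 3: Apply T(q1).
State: i|010⟩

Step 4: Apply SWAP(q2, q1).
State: i|001⟩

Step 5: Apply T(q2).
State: (-1/√2 + (1/√2)i)|001⟩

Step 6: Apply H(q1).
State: (-1/2 + (1/2)i)|001⟩ + (-1/2 + (1/2)i)|011⟩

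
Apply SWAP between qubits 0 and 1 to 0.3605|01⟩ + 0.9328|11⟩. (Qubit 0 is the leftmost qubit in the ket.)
0.3605|10⟩ + 0.9328|11⟩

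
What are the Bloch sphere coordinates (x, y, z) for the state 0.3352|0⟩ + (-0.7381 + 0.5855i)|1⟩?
(-0.4948, 0.3925, -0.7752)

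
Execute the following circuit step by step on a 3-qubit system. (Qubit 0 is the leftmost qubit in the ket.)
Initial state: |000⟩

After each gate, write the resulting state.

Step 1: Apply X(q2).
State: |001⟩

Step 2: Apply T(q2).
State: (1/√2 + (1/√2)i)|001⟩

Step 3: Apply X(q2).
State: (1/√2 + (1/√2)i)|000⟩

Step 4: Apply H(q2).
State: (1/2 + (1/2)i)|000⟩ + (1/2 + (1/2)i)|001⟩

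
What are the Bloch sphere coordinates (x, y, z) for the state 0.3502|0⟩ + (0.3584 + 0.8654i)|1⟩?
(0.251, 0.6061, -0.7547)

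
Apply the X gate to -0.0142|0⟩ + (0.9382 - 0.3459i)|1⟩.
(0.9382 - 0.3459i)|0⟩ - 0.0142|1⟩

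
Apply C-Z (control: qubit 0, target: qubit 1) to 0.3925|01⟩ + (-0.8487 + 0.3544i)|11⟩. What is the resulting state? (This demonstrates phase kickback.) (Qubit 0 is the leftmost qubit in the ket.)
0.3925|01⟩ + (0.8487 - 0.3544i)|11⟩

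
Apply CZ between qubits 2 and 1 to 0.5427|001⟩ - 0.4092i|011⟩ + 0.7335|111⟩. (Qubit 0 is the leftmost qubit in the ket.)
0.5427|001⟩ + 0.4092i|011⟩ - 0.7335|111⟩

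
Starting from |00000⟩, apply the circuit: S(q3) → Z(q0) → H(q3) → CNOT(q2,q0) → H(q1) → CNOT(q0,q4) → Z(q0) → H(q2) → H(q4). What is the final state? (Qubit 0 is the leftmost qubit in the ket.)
0.25|00000⟩ + 0.25|00001⟩ + 0.25|00010⟩ + 0.25|00011⟩ + 0.25|00100⟩ + 0.25|00101⟩ + 0.25|00110⟩ + 0.25|00111⟩ + 0.25|01000⟩ + 0.25|01001⟩ + 0.25|01010⟩ + 0.25|01011⟩ + 0.25|01100⟩ + 0.25|01101⟩ + 0.25|01110⟩ + 0.25|01111⟩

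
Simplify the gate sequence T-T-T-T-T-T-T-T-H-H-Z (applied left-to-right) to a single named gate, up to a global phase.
Z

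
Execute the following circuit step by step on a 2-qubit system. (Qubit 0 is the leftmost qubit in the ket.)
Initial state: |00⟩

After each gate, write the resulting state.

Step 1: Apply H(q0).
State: 1/√2|00⟩ + 1/√2|10⟩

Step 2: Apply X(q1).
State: 1/√2|01⟩ + 1/√2|11⟩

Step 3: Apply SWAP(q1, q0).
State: 1/√2|10⟩ + 1/√2|11⟩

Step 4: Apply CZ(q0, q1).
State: 1/√2|10⟩ - 1/√2|11⟩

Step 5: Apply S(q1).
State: 1/√2|10⟩ - (1/√2)i|11⟩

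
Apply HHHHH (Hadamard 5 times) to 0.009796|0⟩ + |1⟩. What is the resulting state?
0.714|0⟩ - 0.7002|1⟩

H² = I, so H^5 = H: a single Hadamard. With (a, b) = (0.009796, 1), H gives ((a + b)/√2, (a − b)/√2) = (0.714, -0.7002).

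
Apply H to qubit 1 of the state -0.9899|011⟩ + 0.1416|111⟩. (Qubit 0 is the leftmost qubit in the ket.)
-0.7|001⟩ + 0.7|011⟩ + 0.1001|101⟩ - 0.1001|111⟩

H on qubit 1 mixes each pair of kets that differ only in qubit 1: amplitudes (a, b) of (|…0…⟩, |…1…⟩) become ((a + b)/√2, (a − b)/√2). Kets absent from the input have amplitude 0.
(|001⟩, |011⟩): (a, b) = (0, -0.9899) → (-0.7, 0.7)
(|101⟩, |111⟩): (a, b) = (0, 0.1416) → (0.1001, -0.1001)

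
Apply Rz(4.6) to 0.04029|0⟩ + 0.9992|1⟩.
(-0.02684 - 0.03004i)|0⟩ + (-0.6657 + 0.7451i)|1⟩

Rz(4.6) = [[e^(−iθ/2), 0], [0, e^(iθ/2)]] with e^(±iθ/2) = cos(θ/2) ± i·sin(θ/2); θ = 4.6, cos(θ/2) ≈ -0.666276, sin(θ/2) ≈ 0.745705.
With a = amp(|0⟩) = 0.04029 and b = amp(|1⟩) = 0.9992:
new amp(|0⟩) = (-0.666276 - 0.745705i)·a = (-0.02684 - 0.03004i)
new amp(|1⟩) = (-0.666276 + 0.745705i)·b = (-0.6657 + 0.7451i)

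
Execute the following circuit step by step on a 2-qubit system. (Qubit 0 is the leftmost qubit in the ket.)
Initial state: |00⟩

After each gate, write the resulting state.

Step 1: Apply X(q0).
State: |10⟩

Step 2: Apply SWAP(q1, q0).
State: |01⟩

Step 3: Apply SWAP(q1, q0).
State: |10⟩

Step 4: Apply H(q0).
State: 1/√2|00⟩ - 1/√2|10⟩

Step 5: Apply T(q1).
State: 1/√2|00⟩ - 1/√2|10⟩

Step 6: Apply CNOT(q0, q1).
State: 1/√2|00⟩ - 1/√2|11⟩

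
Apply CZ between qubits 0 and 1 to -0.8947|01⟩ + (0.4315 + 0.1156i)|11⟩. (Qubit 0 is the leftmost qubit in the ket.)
-0.8947|01⟩ + (-0.4315 - 0.1156i)|11⟩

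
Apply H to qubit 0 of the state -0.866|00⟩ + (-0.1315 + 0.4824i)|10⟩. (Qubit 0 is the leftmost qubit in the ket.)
(-0.7053 + 0.3411i)|00⟩ + (-0.5194 - 0.3411i)|10⟩

H on qubit 0 mixes each pair of kets that differ only in qubit 0: amplitudes (a, b) of (|…0…⟩, |…1…⟩) become ((a + b)/√2, (a − b)/√2). Kets absent from the input have amplitude 0.
(|00⟩, |10⟩): (a, b) = (-0.866, (-0.1315 + 0.4824i)) → ((-0.7053 + 0.3411i), (-0.5194 - 0.3411i))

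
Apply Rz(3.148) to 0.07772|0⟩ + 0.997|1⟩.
(-0.000249 - 0.07772i)|0⟩ + (-0.003194 + 0.997i)|1⟩

Rz(3.148) = [[e^(−iθ/2), 0], [0, e^(iθ/2)]] with e^(±iθ/2) = cos(θ/2) ± i·sin(θ/2); θ = 3.148, cos(θ/2) ≈ -0.00320367, sin(θ/2) ≈ 0.999995.
With a = amp(|0⟩) = 0.07772 and b = amp(|1⟩) = 0.997:
new amp(|0⟩) = (-0.00320367 - 0.999995i)·a = (-0.000249 - 0.07772i)
new amp(|1⟩) = (-0.00320367 + 0.999995i)·b = (-0.003194 + 0.997i)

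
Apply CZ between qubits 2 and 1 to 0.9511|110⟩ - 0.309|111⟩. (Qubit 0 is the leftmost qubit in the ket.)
0.9511|110⟩ + 0.309|111⟩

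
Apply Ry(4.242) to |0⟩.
-0.5229|0⟩ + 0.8524|1⟩

Ry(4.242) = [[cos(θ/2), −sin(θ/2)], [sin(θ/2), cos(θ/2)]]; θ = 4.242, cos(θ/2) ≈ -0.522861, sin(θ/2) ≈ 0.852418.
With a = amp(|0⟩) = 1 and b = amp(|1⟩) = 0:
new amp(|0⟩) = (-0.522861)·a + (-0.852418)·b = -0.5229
new amp(|1⟩) = (0.852418)·a + (-0.522861)·b = 0.8524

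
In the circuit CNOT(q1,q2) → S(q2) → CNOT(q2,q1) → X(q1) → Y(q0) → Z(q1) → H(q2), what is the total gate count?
7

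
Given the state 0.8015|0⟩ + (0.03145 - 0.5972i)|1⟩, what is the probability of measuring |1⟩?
0.3576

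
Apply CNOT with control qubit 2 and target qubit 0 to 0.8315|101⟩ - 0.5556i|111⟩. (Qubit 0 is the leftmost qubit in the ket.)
0.8315|001⟩ - 0.5556i|011⟩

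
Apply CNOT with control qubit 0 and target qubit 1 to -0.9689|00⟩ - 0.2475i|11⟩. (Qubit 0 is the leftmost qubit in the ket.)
-0.9689|00⟩ - 0.2475i|10⟩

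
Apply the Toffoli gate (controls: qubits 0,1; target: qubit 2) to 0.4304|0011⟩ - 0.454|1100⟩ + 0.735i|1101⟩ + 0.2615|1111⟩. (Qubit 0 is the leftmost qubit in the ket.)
0.4304|0011⟩ + 0.2615|1101⟩ - 0.454|1110⟩ + 0.735i|1111⟩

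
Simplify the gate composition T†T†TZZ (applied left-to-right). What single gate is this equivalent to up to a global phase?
T†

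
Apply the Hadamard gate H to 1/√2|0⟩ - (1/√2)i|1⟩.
(1/2 - (1/2)i)|0⟩ + (1/2 + (1/2)i)|1⟩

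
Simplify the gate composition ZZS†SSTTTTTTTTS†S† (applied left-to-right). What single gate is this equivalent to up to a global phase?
S†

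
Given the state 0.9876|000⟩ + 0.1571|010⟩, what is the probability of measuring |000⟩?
0.9754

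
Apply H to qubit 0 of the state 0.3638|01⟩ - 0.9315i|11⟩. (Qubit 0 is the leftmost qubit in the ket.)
(0.2572 - 0.6587i)|01⟩ + (0.2572 + 0.6587i)|11⟩

H on qubit 0 mixes each pair of kets that differ only in qubit 0: amplitudes (a, b) of (|…0…⟩, |…1…⟩) become ((a + b)/√2, (a − b)/√2). Kets absent from the input have amplitude 0.
(|01⟩, |11⟩): (a, b) = (0.3638, -0.9315i) → ((0.2572 - 0.6587i), (0.2572 + 0.6587i))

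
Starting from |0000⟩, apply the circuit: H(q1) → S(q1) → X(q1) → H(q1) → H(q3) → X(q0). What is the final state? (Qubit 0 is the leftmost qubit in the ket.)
(1/√8 + (1/√8)i)|1000⟩ + (1/√8 + (1/√8)i)|1001⟩ + (-1/√8 + (1/√8)i)|1100⟩ + (-1/√8 + (1/√8)i)|1101⟩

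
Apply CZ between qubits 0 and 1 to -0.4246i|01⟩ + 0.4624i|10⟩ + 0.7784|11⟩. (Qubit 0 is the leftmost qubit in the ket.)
-0.4246i|01⟩ + 0.4624i|10⟩ - 0.7784|11⟩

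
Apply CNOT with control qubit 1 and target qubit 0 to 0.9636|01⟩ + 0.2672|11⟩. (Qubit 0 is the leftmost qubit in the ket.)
0.2672|01⟩ + 0.9636|11⟩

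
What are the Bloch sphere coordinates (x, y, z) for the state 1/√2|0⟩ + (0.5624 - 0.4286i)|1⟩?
(0.7954, -0.6061, 0.00000828)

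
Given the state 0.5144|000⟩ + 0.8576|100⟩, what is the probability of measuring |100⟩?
0.7355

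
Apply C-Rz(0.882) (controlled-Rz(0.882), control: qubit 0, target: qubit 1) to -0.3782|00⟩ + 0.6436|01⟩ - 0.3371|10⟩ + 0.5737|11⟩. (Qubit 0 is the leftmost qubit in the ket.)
-0.3782|00⟩ + 0.6436|01⟩ + (-0.3048 + 0.1439i)|10⟩ + (0.5188 + 0.2449i)|11⟩

C-Rz(0.882) leaves the control-|0⟩ kets |00⟩, |01⟩ unchanged and applies Rz(0.882) to qubit 1 on the control-|1⟩ pair (|10⟩, |11⟩).
Rz(0.882) = [[e^(−iθ/2), 0], [0, e^(iθ/2)]] with e^(±iθ/2) = cos(θ/2) ± i·sin(θ/2); θ = 0.882, cos(θ/2) ≈ 0.904325, sin(θ/2) ≈ 0.426844.
With a = amp(|10⟩) = -0.3371 and b = amp(|11⟩) = 0.5737:
new amp(|10⟩) = (0.904325 - 0.426844i)·a = (-0.3048 + 0.1439i)
new amp(|11⟩) = (0.904325 + 0.426844i)·b = (0.5188 + 0.2449i)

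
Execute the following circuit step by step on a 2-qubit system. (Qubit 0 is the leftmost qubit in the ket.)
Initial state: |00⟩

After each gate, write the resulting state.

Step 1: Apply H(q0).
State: 1/√2|00⟩ + 1/√2|10⟩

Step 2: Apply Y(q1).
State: (1/√2)i|01⟩ + (1/√2)i|11⟩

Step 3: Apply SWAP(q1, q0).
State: (1/√2)i|10⟩ + (1/√2)i|11⟩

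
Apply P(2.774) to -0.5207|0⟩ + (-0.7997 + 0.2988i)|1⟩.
-0.5207|0⟩ + (0.6389 - 0.5662i)|1⟩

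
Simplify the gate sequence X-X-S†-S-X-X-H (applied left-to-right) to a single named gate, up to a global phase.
H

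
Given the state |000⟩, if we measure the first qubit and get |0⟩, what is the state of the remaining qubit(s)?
|00⟩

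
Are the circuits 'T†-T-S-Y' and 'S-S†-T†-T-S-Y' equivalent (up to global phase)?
Yes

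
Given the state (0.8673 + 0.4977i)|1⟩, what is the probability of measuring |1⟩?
0.9999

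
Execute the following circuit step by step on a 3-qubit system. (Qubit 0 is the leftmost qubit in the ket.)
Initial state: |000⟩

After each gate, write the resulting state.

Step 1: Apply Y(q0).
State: i|100⟩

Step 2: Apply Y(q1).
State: -|110⟩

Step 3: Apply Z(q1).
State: |110⟩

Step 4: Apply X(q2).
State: |111⟩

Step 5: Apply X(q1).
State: |101⟩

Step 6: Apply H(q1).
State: 1/√2|101⟩ + 1/√2|111⟩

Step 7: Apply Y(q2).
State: -(1/√2)i|100⟩ - (1/√2)i|110⟩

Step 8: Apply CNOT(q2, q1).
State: -(1/√2)i|100⟩ - (1/√2)i|110⟩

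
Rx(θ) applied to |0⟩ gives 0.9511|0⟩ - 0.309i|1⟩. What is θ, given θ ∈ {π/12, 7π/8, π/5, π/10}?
π/5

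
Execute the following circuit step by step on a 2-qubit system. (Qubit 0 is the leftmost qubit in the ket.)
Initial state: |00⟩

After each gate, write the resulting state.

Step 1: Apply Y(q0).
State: i|10⟩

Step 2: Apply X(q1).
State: i|11⟩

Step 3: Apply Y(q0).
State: |01⟩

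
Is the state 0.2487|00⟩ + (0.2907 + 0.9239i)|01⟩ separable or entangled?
Separable

Writing the state as a|00⟩ + b|01⟩ + c|10⟩ + d|11⟩, it is a product state iff ad − bc = 0.
Here (a, b, c, d) = (0.2487, (0.2907 + 0.9239i), 0, 0): ad − bc = (0.2487)(0) − (0.2907 + 0.9239i)(0) = 0, so the state is separable.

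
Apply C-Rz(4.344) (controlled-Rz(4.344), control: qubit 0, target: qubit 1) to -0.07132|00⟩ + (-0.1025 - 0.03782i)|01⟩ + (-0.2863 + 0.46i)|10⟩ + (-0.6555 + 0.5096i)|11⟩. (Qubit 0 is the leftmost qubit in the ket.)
-0.07132|00⟩ + (-0.1025 - 0.03782i)|01⟩ + (0.5413 - 0.02409i)|10⟩ + (-0.04947 - 0.8288i)|11⟩

C-Rz(4.344) leaves the control-|0⟩ kets |00⟩, |01⟩ unchanged and applies Rz(4.344) to qubit 1 on the control-|1⟩ pair (|10⟩, |11⟩).
Rz(4.344) = [[e^(−iθ/2), 0], [0, e^(iθ/2)]] with e^(±iθ/2) = cos(θ/2) ± i·sin(θ/2); θ = 4.344, cos(θ/2) ≈ -0.565635, sin(θ/2) ≈ 0.824655.
With a = amp(|10⟩) = (-0.2863 + 0.46i) and b = amp(|11⟩) = (-0.6555 + 0.5096i):
new amp(|10⟩) = (-0.565635 - 0.824655i)·a = (0.5413 - 0.02409i)
new amp(|11⟩) = (-0.565635 + 0.824655i)·b = (-0.04947 - 0.8288i)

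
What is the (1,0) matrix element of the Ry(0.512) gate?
0.2532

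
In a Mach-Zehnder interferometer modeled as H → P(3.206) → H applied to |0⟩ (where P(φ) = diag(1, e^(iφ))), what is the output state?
(0.001037 - 0.03218i)|0⟩ + (0.999 + 0.03218i)|1⟩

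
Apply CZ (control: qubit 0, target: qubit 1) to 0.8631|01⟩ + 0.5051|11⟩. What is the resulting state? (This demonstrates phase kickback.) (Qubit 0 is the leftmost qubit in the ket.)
0.8631|01⟩ - 0.5051|11⟩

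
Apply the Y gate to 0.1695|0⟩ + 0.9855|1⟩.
-0.9855i|0⟩ + 0.1695i|1⟩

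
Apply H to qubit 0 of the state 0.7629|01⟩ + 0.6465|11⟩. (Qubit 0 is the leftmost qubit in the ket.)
0.9966|01⟩ + 0.08231|11⟩

H on qubit 0 mixes each pair of kets that differ only in qubit 0: amplitudes (a, b) of (|…0…⟩, |…1…⟩) become ((a + b)/√2, (a − b)/√2). Kets absent from the input have amplitude 0.
(|01⟩, |11⟩): (a, b) = (0.7629, 0.6465) → (0.9966, 0.08231)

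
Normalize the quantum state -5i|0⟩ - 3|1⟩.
-0.8575i|0⟩ - 0.5145|1⟩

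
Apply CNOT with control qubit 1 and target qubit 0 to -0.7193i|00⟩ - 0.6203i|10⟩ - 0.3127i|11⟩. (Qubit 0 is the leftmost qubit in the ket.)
-0.7193i|00⟩ - 0.3127i|01⟩ - 0.6203i|10⟩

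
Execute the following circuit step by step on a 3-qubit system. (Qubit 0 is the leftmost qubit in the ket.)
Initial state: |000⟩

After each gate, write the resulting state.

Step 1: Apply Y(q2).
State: i|001⟩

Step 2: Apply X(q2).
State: i|000⟩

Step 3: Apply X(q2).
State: i|001⟩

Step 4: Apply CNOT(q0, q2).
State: i|001⟩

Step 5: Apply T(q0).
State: i|001⟩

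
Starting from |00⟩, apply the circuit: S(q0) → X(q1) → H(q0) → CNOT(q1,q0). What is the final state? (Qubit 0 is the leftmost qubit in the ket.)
1/√2|01⟩ + 1/√2|11⟩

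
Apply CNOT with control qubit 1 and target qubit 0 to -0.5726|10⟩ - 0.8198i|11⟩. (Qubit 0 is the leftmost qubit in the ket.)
-0.8198i|01⟩ - 0.5726|10⟩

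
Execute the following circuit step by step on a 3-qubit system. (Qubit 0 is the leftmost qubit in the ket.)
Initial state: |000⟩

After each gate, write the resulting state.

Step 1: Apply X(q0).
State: |100⟩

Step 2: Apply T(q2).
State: |100⟩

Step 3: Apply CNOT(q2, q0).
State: |100⟩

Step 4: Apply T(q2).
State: |100⟩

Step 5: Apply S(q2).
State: |100⟩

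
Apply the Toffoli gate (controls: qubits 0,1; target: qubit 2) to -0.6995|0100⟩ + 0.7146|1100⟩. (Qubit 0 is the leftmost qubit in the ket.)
-0.6995|0100⟩ + 0.7146|1110⟩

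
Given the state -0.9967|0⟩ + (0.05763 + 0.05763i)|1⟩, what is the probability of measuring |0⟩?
0.9934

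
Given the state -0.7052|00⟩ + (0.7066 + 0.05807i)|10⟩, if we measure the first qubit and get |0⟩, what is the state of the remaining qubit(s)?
-|0⟩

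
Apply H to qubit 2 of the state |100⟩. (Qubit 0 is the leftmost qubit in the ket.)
1/√2|100⟩ + 1/√2|101⟩

H on qubit 2 mixes each pair of kets that differ only in qubit 2: amplitudes (a, b) of (|…0…⟩, |…1…⟩) become ((a + b)/√2, (a − b)/√2). Kets absent from the input have amplitude 0.
(|100⟩, |101⟩): (a, b) = (1, 0) → (1/√2, 1/√2)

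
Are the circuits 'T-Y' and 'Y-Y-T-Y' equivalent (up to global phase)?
Yes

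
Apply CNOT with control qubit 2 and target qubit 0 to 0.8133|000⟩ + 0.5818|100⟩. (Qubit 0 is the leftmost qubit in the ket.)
0.8133|000⟩ + 0.5818|100⟩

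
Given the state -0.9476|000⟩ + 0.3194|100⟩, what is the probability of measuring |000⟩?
0.8979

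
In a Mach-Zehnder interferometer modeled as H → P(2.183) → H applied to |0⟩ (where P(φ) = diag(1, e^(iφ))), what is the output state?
(0.2127 + 0.4092i)|0⟩ + (0.7873 - 0.4092i)|1⟩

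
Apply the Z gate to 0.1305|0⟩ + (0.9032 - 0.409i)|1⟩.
0.1305|0⟩ + (-0.9032 + 0.409i)|1⟩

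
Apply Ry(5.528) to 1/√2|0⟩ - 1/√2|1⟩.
-0.3966|0⟩ + 0.918|1⟩

Ry(5.528) = [[cos(θ/2), −sin(θ/2)], [sin(θ/2), cos(θ/2)]]; θ = 5.528, cos(θ/2) ≈ -0.929555, sin(θ/2) ≈ 0.368684.
With a = amp(|0⟩) = 1/√2 and b = amp(|1⟩) = -1/√2:
new amp(|0⟩) = (-0.929555)·a + (-0.368684)·b = -0.3966
new amp(|1⟩) = (0.368684)·a + (-0.929555)·b = 0.918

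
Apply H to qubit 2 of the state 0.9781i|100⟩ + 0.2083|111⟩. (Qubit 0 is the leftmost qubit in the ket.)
0.6916i|100⟩ + 0.6916i|101⟩ + 0.1473|110⟩ - 0.1473|111⟩

H on qubit 2 mixes each pair of kets that differ only in qubit 2: amplitudes (a, b) of (|…0…⟩, |…1…⟩) become ((a + b)/√2, (a − b)/√2). Kets absent from the input have amplitude 0.
(|100⟩, |101⟩): (a, b) = (0.9781i, 0) → (0.6916i, 0.6916i)
(|110⟩, |111⟩): (a, b) = (0, 0.2083) → (0.1473, -0.1473)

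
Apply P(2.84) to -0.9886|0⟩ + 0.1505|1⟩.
-0.9886|0⟩ + (-0.1437 + 0.0447i)|1⟩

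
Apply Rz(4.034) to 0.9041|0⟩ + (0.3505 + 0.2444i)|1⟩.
(-0.3902 - 0.8156i)|0⟩ + (-0.3717 + 0.2107i)|1⟩

Rz(4.034) = [[e^(−iθ/2), 0], [0, e^(iθ/2)]] with e^(±iθ/2) = cos(θ/2) ± i·sin(θ/2); θ = 4.034, cos(θ/2) ≈ -0.431544, sin(θ/2) ≈ 0.902092.
With a = amp(|0⟩) = 0.9041 and b = amp(|1⟩) = (0.3505 + 0.2444i):
new amp(|0⟩) = (-0.431544 - 0.902092i)·a = (-0.3902 - 0.8156i)
new amp(|1⟩) = (-0.431544 + 0.902092i)·b = (-0.3717 + 0.2107i)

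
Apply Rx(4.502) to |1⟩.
-0.7774i|0⟩ - 0.629|1⟩

Rx(4.502) = [[cos(θ/2), −i·sin(θ/2)], [−i·sin(θ/2), cos(θ/2)]]; θ = 4.502, cos(θ/2) ≈ -0.628951, sin(θ/2) ≈ 0.777445.
With a = amp(|0⟩) = 0 and b = amp(|1⟩) = 1:
new amp(|0⟩) = (-0.628951)·a + (-0.777445i)·b = -0.7774i
new amp(|1⟩) = (-0.777445i)·a + (-0.628951)·b = -0.629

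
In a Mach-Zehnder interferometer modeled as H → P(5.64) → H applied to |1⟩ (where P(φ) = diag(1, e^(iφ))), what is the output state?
(0.09991 + 0.2999i)|0⟩ + (0.9001 - 0.2999i)|1⟩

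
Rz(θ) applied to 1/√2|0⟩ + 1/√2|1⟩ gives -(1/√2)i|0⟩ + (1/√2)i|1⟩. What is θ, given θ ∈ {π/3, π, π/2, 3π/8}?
π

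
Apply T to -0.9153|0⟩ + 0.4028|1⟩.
-0.9153|0⟩ + (0.2848 + 0.2848i)|1⟩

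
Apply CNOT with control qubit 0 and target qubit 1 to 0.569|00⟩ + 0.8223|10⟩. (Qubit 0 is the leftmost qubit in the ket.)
0.569|00⟩ + 0.8223|11⟩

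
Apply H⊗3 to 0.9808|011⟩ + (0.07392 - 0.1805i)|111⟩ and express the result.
(0.3729 - 0.06382i)|000⟩ + (-0.3729 + 0.06382i)|001⟩ + (-0.3729 + 0.06382i)|010⟩ + (0.3729 - 0.06382i)|011⟩ + (0.3206 + 0.06382i)|100⟩ + (-0.3206 - 0.06382i)|101⟩ + (-0.3206 - 0.06382i)|110⟩ + (0.3206 + 0.06382i)|111⟩

H⊗3 gives amp(|y⟩) = (1/2√2) Σ_x (−1)^(x·y) amp(|x⟩), where x·y is the number of positions in which both x and y have a 1.
|000⟩: (0.9808 + (0.07392 - 0.1805i))/(2√2) = (0.3729 - 0.06382i)
|001⟩: (-0.9808 - (0.07392 - 0.1805i))/(2√2) = (-0.3729 + 0.06382i)
|010⟩: (-0.9808 - (0.07392 - 0.1805i))/(2√2) = (-0.3729 + 0.06382i)
|011⟩: (0.9808 + (0.07392 - 0.1805i))/(2√2) = (0.3729 - 0.06382i)
|100⟩: (0.9808 - (0.07392 - 0.1805i))/(2√2) = (0.3206 + 0.06382i)
|101⟩: (-0.9808 + (0.07392 - 0.1805i))/(2√2) = (-0.3206 - 0.06382i)
|110⟩: (-0.9808 + (0.07392 - 0.1805i))/(2√2) = (-0.3206 - 0.06382i)
|111⟩: (0.9808 - (0.07392 - 0.1805i))/(2√2) = (0.3206 + 0.06382i)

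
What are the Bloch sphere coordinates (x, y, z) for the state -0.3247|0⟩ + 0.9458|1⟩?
(-0.6142, 0, -0.7891)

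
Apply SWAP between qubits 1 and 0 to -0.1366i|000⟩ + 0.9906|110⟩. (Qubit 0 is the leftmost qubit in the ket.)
-0.1366i|000⟩ + 0.9906|110⟩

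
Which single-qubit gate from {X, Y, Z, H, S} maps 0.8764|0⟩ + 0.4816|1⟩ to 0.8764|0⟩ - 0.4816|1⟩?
Z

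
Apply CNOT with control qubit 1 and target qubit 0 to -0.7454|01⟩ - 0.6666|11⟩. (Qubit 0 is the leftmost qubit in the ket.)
-0.6666|01⟩ - 0.7454|11⟩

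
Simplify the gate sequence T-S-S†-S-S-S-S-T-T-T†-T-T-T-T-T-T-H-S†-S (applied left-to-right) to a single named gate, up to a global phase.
H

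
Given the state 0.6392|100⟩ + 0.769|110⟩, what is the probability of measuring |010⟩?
0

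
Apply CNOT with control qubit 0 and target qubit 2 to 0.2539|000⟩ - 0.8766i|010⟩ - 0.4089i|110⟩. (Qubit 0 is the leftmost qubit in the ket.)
0.2539|000⟩ - 0.8766i|010⟩ - 0.4089i|111⟩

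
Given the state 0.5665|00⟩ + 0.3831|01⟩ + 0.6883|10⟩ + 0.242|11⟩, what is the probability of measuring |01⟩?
0.1468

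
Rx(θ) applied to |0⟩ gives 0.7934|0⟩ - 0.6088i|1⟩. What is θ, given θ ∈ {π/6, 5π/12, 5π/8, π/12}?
5π/12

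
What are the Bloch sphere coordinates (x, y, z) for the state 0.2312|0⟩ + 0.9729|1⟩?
(0.4499, 0, -0.8931)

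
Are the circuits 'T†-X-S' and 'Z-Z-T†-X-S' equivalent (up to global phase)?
Yes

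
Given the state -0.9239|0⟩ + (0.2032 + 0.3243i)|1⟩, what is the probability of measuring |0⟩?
0.8536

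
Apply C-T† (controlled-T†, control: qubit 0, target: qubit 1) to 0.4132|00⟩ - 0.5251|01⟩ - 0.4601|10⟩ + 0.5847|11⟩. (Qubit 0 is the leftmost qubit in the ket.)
0.4132|00⟩ - 0.5251|01⟩ - 0.4601|10⟩ + (0.4134 - 0.4134i)|11⟩

C-T† leaves the control-|0⟩ kets |00⟩, |01⟩ unchanged and applies T† to qubit 1 on the control-|1⟩ pair (|10⟩, |11⟩).
T† = [[1, 0], [0, (1/√2 - (1/√2)i)]].
With a = amp(|10⟩) = -0.4601 and b = amp(|11⟩) = 0.5847:
new amp(|10⟩) = (1)·a = -0.4601
new amp(|11⟩) = (1/√2 - (1/√2)i)·b = (0.4134 - 0.4134i)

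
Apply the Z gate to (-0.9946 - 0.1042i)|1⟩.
(0.9946 + 0.1042i)|1⟩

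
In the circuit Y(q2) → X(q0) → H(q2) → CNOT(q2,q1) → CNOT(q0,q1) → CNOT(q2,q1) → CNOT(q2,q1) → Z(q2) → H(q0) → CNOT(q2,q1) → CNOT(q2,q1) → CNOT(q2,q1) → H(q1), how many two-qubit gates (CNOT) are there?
7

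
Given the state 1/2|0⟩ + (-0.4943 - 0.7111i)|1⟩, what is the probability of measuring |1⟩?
0.75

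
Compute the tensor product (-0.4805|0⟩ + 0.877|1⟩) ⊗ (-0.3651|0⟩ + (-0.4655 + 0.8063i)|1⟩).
0.1754|00⟩ + (0.2237 - 0.3874i)|01⟩ - 0.3202|10⟩ + (-0.4082 + 0.7071i)|11⟩

amp(|b₁b₂…⟩) = product of the factor amplitudes for bits b₁, b₂, …; only kets whose every factor amplitude is nonzero survive.
|00⟩: (-0.4805)(-0.3651) = 0.1754
|01⟩: (-0.4805)(-0.4655 + 0.8063i) = (0.2237 - 0.3874i)
|10⟩: (0.877)(-0.3651) = -0.3202
|11⟩: (0.877)(-0.4655 + 0.8063i) = (-0.4082 + 0.7071i)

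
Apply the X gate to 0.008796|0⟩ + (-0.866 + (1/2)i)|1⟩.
(-0.866 + (1/2)i)|0⟩ + 0.008796|1⟩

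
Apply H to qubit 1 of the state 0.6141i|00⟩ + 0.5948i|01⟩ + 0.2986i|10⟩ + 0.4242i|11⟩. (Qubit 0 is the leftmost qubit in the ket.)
0.8548i|00⟩ + 0.01365i|01⟩ + 0.5111i|10⟩ - 0.08881i|11⟩

H on qubit 1 mixes each pair of kets that differ only in qubit 1: amplitudes (a, b) of (|…0…⟩, |…1…⟩) become ((a + b)/√2, (a − b)/√2). Kets absent from the input have amplitude 0.
(|00⟩, |01⟩): (a, b) = (0.6141i, 0.5948i) → (0.8548i, 0.01365i)
(|10⟩, |11⟩): (a, b) = (0.2986i, 0.4242i) → (0.5111i, -0.08881i)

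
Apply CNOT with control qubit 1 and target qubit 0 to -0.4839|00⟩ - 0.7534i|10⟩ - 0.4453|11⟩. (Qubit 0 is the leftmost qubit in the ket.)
-0.4839|00⟩ - 0.4453|01⟩ - 0.7534i|10⟩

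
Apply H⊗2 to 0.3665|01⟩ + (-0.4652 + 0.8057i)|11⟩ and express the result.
(-0.04935 + 0.4029i)|00⟩ + (0.04935 - 0.4029i)|01⟩ + (0.4159 - 0.4029i)|10⟩ + (-0.4159 + 0.4029i)|11⟩

H⊗2 gives amp(|y⟩) = (1/2) Σ_x (−1)^(x·y) amp(|x⟩), where x·y is the number of positions in which both x and y have a 1.
|00⟩: (0.3665 + (-0.4652 + 0.8057i))/2 = (-0.04935 + 0.4029i)
|01⟩: (-0.3665 - (-0.4652 + 0.8057i))/2 = (0.04935 - 0.4029i)
|10⟩: (0.3665 - (-0.4652 + 0.8057i))/2 = (0.4159 - 0.4029i)
|11⟩: (-0.3665 + (-0.4652 + 0.8057i))/2 = (-0.4159 + 0.4029i)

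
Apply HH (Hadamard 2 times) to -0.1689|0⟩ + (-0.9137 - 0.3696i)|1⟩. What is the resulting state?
-0.1689|0⟩ + (-0.9137 - 0.3696i)|1⟩

H² = I, so an even number of Hadamards cancels: H^2 = I and the state is unchanged.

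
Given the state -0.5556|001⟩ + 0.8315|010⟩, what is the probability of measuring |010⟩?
0.6914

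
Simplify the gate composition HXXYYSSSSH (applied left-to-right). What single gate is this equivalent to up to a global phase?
I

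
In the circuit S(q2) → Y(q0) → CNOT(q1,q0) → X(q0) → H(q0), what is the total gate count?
5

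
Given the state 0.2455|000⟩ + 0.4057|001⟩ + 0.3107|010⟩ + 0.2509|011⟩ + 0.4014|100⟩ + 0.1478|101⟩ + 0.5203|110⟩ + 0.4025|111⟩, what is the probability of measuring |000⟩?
0.06027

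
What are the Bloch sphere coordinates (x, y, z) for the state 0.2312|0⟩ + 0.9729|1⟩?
(0.4499, 0, -0.8931)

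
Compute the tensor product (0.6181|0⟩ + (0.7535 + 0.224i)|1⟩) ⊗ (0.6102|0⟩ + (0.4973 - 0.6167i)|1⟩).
0.3772|00⟩ + (0.3074 - 0.3812i)|01⟩ + (0.4598 + 0.1367i)|10⟩ + (0.5129 - 0.3533i)|11⟩

amp(|b₁b₂…⟩) = product of the factor amplitudes for bits b₁, b₂, …; only kets whose every factor amplitude is nonzero survive.
|00⟩: (0.6181)(0.6102) = 0.3772
|01⟩: (0.6181)(0.4973 - 0.6167i) = (0.3074 - 0.3812i)
|10⟩: (0.7535 + 0.224i)(0.6102) = (0.4598 + 0.1367i)
|11⟩: (0.7535 + 0.224i)(0.4973 - 0.6167i) = (0.5129 - 0.3533i)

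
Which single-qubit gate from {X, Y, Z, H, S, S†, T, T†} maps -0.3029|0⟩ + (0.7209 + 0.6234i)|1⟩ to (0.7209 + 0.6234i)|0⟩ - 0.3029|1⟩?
X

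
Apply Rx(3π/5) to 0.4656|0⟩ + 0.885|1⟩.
(0.2737 - 0.716i)|0⟩ + (0.5202 - 0.3767i)|1⟩

Rx(3π/5) = [[cos(θ/2), −i·sin(θ/2)], [−i·sin(θ/2), cos(θ/2)]]; θ = 3π/5, cos(θ/2) ≈ 0.587785, sin(θ/2) ≈ 0.809017.
With a = amp(|0⟩) = 0.4656 and b = amp(|1⟩) = 0.885:
new amp(|0⟩) = (0.587785)·a + (-0.809017i)·b = (0.2737 - 0.716i)
new amp(|1⟩) = (-0.809017i)·a + (0.587785)·b = (0.5202 - 0.3767i)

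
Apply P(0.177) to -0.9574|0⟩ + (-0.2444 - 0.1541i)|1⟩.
-0.9574|0⟩ + (-0.2134 - 0.1947i)|1⟩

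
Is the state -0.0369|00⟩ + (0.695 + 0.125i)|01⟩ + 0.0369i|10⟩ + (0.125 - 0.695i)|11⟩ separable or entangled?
Separable

Writing the state as a|00⟩ + b|01⟩ + c|10⟩ + d|11⟩, it is a product state iff ad − bc = 0.
Here (a, b, c, d) = (-0.0369, (0.695 + 0.125i), 0.0369i, (0.125 - 0.695i)): ad − bc = (-0.0369)(0.125 - 0.695i) − (0.695 + 0.125i)(0.0369i) = 0, so the state is separable.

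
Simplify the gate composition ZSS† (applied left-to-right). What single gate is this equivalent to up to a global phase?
Z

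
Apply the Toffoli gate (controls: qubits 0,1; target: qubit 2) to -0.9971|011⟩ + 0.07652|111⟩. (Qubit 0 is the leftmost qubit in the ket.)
-0.9971|011⟩ + 0.07652|110⟩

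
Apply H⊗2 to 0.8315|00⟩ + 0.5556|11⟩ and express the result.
0.6936|00⟩ + 0.138|01⟩ + 0.138|10⟩ + 0.6936|11⟩

H⊗2 gives amp(|y⟩) = (1/2) Σ_x (−1)^(x·y) amp(|x⟩), where x·y is the number of positions in which both x and y have a 1.
|00⟩: (0.8315 + 0.5556)/2 = 0.6936
|01⟩: (0.8315 - 0.5556)/2 = 0.138
|10⟩: (0.8315 - 0.5556)/2 = 0.138
|11⟩: (0.8315 + 0.5556)/2 = 0.6936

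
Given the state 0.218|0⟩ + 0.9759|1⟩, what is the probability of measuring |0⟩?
0.04752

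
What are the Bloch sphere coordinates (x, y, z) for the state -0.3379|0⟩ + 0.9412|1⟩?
(-0.6361, 0, -0.7717)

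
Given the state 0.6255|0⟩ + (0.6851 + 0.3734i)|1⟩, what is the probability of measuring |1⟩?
0.6088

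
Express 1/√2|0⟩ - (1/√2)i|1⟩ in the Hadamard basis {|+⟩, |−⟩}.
(1/2 - (1/2)i)|+⟩ + (1/2 + (1/2)i)|−⟩

With |ψ⟩ = α|0⟩ + β|1⟩, the Hadamard-basis coefficients are ⟨+|ψ⟩ = (α + β)/√2 and ⟨−|ψ⟩ = (α − β)/√2.
Here α = 1/√2, β = -(1/√2)i: (α + β)/√2 = (1/2 - (1/2)i), (α − β)/√2 = (1/2 + (1/2)i).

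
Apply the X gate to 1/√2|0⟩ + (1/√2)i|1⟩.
(1/√2)i|0⟩ + 1/√2|1⟩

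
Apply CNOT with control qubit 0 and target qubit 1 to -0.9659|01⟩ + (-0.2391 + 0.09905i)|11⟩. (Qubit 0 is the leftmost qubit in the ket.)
-0.9659|01⟩ + (-0.2391 + 0.09905i)|10⟩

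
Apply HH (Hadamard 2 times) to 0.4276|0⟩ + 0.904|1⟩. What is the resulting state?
0.4276|0⟩ + 0.904|1⟩

H² = I, so an even number of Hadamards cancels: H^2 = I and the state is unchanged.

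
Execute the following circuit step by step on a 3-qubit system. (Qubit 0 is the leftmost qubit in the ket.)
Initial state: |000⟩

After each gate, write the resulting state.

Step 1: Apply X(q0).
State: |100⟩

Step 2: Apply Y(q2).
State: i|101⟩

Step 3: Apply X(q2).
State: i|100⟩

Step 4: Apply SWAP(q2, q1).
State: i|100⟩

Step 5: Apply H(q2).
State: (1/√2)i|100⟩ + (1/√2)i|101⟩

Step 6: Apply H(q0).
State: (1/2)i|000⟩ + (1/2)i|001⟩ - (1/2)i|100⟩ - (1/2)i|101⟩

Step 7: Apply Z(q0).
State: (1/2)i|000⟩ + (1/2)i|001⟩ + (1/2)i|100⟩ + (1/2)i|101⟩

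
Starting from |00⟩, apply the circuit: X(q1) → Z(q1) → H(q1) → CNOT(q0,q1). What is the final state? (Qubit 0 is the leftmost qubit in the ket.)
-1/√2|00⟩ + 1/√2|01⟩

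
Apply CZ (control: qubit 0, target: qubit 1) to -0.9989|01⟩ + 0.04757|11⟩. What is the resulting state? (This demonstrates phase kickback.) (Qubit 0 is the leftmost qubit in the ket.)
-0.9989|01⟩ - 0.04757|11⟩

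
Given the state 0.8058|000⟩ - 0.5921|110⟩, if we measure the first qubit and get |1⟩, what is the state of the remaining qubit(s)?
-|10⟩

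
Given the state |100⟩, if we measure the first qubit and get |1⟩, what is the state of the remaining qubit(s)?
|00⟩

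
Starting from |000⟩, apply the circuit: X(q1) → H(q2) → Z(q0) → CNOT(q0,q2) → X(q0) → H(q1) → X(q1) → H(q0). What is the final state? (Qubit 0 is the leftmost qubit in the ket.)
-1/√8|000⟩ - 1/√8|001⟩ + 1/√8|010⟩ + 1/√8|011⟩ + 1/√8|100⟩ + 1/√8|101⟩ - 1/√8|110⟩ - 1/√8|111⟩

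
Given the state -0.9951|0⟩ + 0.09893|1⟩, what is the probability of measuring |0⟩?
0.9902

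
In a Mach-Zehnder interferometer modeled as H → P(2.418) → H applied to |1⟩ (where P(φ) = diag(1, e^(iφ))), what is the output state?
(0.8747 - 0.331i)|0⟩ + (0.1253 + 0.331i)|1⟩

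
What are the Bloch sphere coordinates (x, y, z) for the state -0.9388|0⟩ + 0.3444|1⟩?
(-0.6466, 0, 0.7627)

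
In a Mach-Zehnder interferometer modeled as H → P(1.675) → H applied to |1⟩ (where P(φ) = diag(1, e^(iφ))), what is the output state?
(0.552 - 0.4973i)|0⟩ + (0.448 + 0.4973i)|1⟩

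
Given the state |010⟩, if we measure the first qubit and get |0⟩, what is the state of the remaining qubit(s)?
|10⟩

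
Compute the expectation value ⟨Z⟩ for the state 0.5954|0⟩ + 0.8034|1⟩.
-0.291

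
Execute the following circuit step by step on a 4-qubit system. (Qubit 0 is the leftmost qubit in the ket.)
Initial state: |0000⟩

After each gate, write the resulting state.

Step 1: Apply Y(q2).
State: i|0010⟩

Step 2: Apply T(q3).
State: i|0010⟩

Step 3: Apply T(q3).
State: i|0010⟩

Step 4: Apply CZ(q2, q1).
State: i|0010⟩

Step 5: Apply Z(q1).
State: i|0010⟩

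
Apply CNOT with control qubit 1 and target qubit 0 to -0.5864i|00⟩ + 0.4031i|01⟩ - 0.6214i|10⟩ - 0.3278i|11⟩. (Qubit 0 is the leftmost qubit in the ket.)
-0.5864i|00⟩ - 0.3278i|01⟩ - 0.6214i|10⟩ + 0.4031i|11⟩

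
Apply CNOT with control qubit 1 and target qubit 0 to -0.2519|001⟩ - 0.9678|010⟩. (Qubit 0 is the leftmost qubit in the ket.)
-0.2519|001⟩ - 0.9678|110⟩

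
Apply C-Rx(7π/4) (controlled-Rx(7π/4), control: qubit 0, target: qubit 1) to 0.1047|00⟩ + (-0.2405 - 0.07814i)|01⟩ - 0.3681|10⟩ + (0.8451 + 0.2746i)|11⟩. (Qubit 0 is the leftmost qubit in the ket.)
0.1047|00⟩ + (-0.2405 - 0.07814i)|01⟩ + (0.4452 - 0.3234i)|10⟩ + (-0.7808 - 0.1128i)|11⟩

C-Rx(7π/4) leaves the control-|0⟩ kets |00⟩, |01⟩ unchanged and applies Rx(7π/4) to qubit 1 on the control-|1⟩ pair (|10⟩, |11⟩).
Rx(7π/4) = [[cos(θ/2), −i·sin(θ/2)], [−i·sin(θ/2), cos(θ/2)]]; θ = 7π/4, cos(θ/2) ≈ -0.92388, sin(θ/2) ≈ 0.382683.
With a = amp(|10⟩) = -0.3681 and b = amp(|11⟩) = (0.8451 + 0.2746i):
new amp(|10⟩) = (-0.92388)·a + (-0.382683i)·b = (0.4452 - 0.3234i)
new amp(|11⟩) = (-0.382683i)·a + (-0.92388)·b = (-0.7808 - 0.1128i)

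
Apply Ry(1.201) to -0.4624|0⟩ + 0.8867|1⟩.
-0.8825|0⟩ + 0.4703|1⟩

Ry(1.201) = [[cos(θ/2), −sin(θ/2)], [sin(θ/2), cos(θ/2)]]; θ = 1.201, cos(θ/2) ≈ 0.825053, sin(θ/2) ≈ 0.565055.
With a = amp(|0⟩) = -0.4624 and b = amp(|1⟩) = 0.8867:
new amp(|0⟩) = (0.825053)·a + (-0.565055)·b = -0.8825
new amp(|1⟩) = (0.565055)·a + (0.825053)·b = 0.4703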